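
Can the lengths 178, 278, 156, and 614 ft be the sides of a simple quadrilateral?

No

For a quadrilateral, each side must be shorter than the sum of the others.
Here the longest side is 614, but the remaining 3 sides sum to only 612.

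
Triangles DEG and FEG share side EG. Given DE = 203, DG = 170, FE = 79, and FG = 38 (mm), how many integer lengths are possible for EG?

From triangle DEG: 33 < EG < 373.
From triangle FEG: 41 < EG < 117.
Intersection: 41 < EG < 117, so integers 42 through 116: 75 values.

75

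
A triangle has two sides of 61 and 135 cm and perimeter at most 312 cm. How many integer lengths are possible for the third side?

42

Triangle inequality: 74 < x < 196. Perimeter ≤ 312 gives x ≤ 312 − 61 − 135 = 116.
So 74 < x ≤ 116; integers 75 through 116: 42 values.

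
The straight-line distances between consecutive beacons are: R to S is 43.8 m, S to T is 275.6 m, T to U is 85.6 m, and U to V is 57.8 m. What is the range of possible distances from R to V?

88.4 ≤ RV ≤ 462.8 m

The maximum is all hops collinear in one direction: 43.8 + 275.6 + 85.6 + 57.8 = 462.8.
The longest hop is 275.6; the others sum to 187.2. Folding the others back against it leaves at least 275.6 − 187.2 = 88.4.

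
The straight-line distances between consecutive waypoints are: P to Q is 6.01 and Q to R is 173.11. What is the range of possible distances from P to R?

By the triangle inequality, |6.01 − 173.11| ≤ PR ≤ 6.01 + 173.11.

167.10 ≤ PR ≤ 179.12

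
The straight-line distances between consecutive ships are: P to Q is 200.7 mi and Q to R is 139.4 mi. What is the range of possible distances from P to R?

61.3 ≤ PR ≤ 340.1 mi

By the triangle inequality, |200.7 − 139.4| ≤ PR ≤ 200.7 + 139.4.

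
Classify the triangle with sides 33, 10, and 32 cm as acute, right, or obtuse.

Compare the square of the longest side to the sum of squares of the other two: 10² + 32² = 1124 > 1089 = 33².

acute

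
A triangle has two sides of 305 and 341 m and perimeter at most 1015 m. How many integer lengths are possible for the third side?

Triangle inequality: 36 < x < 646. Perimeter ≤ 1015 gives x ≤ 1015 − 305 − 341 = 369.
So 36 < x ≤ 369; integers 37 through 369: 333 values.

333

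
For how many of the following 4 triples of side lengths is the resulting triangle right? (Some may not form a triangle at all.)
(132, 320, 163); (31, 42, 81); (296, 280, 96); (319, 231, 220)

(132,320,163): 132+163 ≤ 320, not a triangle
(31,42,81): 31+42 ≤ 81, not a triangle
(296,280,96): 96²+280² = 87616 = 296² → right
(319,231,220): 220²+231² = 101761 = 319² → right
2 of the 4 are right.

2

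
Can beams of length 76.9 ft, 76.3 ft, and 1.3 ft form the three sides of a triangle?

The longest side is 76.9, and the other two sum to 77.6.
Since 77.6 > 76.9, the triangle inequality holds.

Yes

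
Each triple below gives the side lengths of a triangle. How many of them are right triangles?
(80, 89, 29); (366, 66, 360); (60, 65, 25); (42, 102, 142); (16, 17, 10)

2

(80,89,29): 29²+80² = 7241 < 7921 = 89² → obtuse
(366,66,360): 66²+360² = 133956 = 366² → right
(60,65,25): 25²+60² = 4225 = 65² → right
(42,102,142): 42²+102² = 12168 < 20164 = 142² → obtuse
(16,17,10): 10²+16² = 356 > 289 = 17² → acute
2 of the 5 are right.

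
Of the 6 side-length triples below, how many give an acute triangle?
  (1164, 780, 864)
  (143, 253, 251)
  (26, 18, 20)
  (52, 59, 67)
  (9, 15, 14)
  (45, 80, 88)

5

(1164,780,864): 780²+864² = 1354896 = 1164² → right
(143,253,251): 143²+251² = 83450 > 64009 = 253² → acute
(26,18,20): 18²+20² = 724 > 676 = 26² → acute
(52,59,67): 52²+59² = 6185 > 4489 = 67² → acute
(9,15,14): 9²+14² = 277 > 225 = 15² → acute
(45,80,88): 45²+80² = 8425 > 7744 = 88² → acute
5 of the 6 are acute.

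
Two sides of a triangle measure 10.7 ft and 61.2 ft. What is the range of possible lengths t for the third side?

50.5 < t < 71.9 (ft)

By the triangle inequality, t must be less than 10.7 + 61.2 = 71.9 and greater than |10.7 − 61.2| = 50.5.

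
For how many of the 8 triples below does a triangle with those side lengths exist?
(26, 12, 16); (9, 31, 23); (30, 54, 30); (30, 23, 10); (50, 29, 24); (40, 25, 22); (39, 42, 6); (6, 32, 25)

7

(12,16,26): 12+16 > 26 → valid
(9,23,31): 9+23 > 31 → valid
(30,30,54): 30+30 > 54 → valid
(10,23,30): 10+23 > 30 → valid
(24,29,50): 24+29 > 50 → valid
(22,25,40): 22+25 > 40 → valid
(6,39,42): 6+39 > 42 → valid
(6,25,32): 6+25 ≤ 32 → not valid
7 of the 8 triples form a triangle.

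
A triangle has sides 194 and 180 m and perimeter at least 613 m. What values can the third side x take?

Triangle inequality alone gives 14 < x < 374.
The perimeter condition gives x ≥ 613 − 194 − 180 = 239.
Intersecting the two: 239 ≤ x < 374.

239 ≤ x < 374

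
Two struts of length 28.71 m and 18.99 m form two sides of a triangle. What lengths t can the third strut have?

9.72 < t < 47.70

By the triangle inequality, t must be less than 28.71 + 18.99 = 47.70 and greater than |28.71 − 18.99| = 9.72.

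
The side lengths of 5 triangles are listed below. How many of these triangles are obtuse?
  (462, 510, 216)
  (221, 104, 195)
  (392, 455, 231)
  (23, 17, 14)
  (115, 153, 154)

(462,510,216): 216²+462² = 260100 = 510² → right
(221,104,195): 104²+195² = 48841 = 221² → right
(392,455,231): 231²+392² = 207025 = 455² → right
(23,17,14): 14²+17² = 485 < 529 = 23² → obtuse
(115,153,154): 115²+153² = 36634 > 23716 = 154² → acute
1 of the 5 is obtuse.

1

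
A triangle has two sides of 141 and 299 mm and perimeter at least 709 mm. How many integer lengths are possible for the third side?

Triangle inequality: 158 < x < 440. Perimeter ≥ 709 gives x ≥ 709 − 141 − 299 = 269.
So 269 ≤ x < 440; integers 269 through 439: 171 values.

171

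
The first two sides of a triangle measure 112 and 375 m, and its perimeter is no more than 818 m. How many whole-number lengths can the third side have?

Triangle inequality: 263 < x < 487. Perimeter ≤ 818 gives x ≤ 818 − 112 − 375 = 331.
So 263 < x ≤ 331; integers 264 through 331: 68 values.

68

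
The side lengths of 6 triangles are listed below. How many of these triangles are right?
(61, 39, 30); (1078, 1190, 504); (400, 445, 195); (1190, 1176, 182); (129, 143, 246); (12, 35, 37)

(61,39,30): 30²+39² = 2421 < 3721 = 61² → obtuse
(1078,1190,504): 504²+1078² = 1416100 = 1190² → right
(400,445,195): 195²+400² = 198025 = 445² → right
(1190,1176,182): 182²+1176² = 1416100 = 1190² → right
(129,143,246): 129²+143² = 37090 < 60516 = 246² → obtuse
(12,35,37): 12²+35² = 1369 = 37² → right
4 of the 6 are right.

4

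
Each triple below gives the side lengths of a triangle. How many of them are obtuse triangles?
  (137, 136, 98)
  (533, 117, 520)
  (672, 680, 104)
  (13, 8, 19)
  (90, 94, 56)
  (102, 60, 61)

(137,136,98): 98²+136² = 28100 > 18769 = 137² → acute
(533,117,520): 117²+520² = 284089 = 533² → right
(672,680,104): 104²+672² = 462400 = 680² → right
(13,8,19): 8²+13² = 233 < 361 = 19² → obtuse
(90,94,56): 56²+90² = 11236 > 8836 = 94² → acute
(102,60,61): 60²+61² = 7321 < 10404 = 102² → obtuse
2 of the 6 are obtuse.

2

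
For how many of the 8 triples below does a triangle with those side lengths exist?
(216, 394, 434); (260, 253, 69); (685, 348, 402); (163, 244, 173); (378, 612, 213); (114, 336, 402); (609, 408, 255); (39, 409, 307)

(216,394,434): 216+394 > 434 → valid
(69,253,260): 69+253 > 260 → valid
(348,402,685): 348+402 > 685 → valid
(163,173,244): 163+173 > 244 → valid
(213,378,612): 213+378 ≤ 612 → not valid
(114,336,402): 114+336 > 402 → valid
(255,408,609): 255+408 > 609 → valid
(39,307,409): 39+307 ≤ 409 → not valid
6 of the 8 triples form a triangle.

6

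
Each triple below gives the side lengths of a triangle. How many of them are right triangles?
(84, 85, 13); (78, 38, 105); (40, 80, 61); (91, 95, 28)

(84,85,13): 13²+84² = 7225 = 85² → right
(78,38,105): 38²+78² = 7528 < 11025 = 105² → obtuse
(40,80,61): 40²+61² = 5321 < 6400 = 80² → obtuse
(91,95,28): 28²+91² = 9065 > 9025 = 95² → acute
1 of the 4 is right.

1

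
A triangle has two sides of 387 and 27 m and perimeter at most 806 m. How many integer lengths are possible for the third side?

32

Triangle inequality: 360 < x < 414. Perimeter ≤ 806 gives x ≤ 806 − 387 − 27 = 392.
So 360 < x ≤ 392; integers 361 through 392: 32 values.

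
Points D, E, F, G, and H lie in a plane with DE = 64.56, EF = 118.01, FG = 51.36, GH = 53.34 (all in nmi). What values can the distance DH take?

The maximum is all hops collinear in one direction: 64.56 + 118.01 + 51.36 + 53.34 = 287.27.
The longest hop is 118.01; the others sum to 169.26. Since 118.01 ≤ 169.26, the path can fold back on itself completely, so the minimum distance is 0.

0 ≤ DH ≤ 287.27 nmi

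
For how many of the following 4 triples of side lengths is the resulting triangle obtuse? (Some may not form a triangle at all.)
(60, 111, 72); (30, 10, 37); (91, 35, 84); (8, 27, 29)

3

(60,111,72): 60²+72² = 8784 < 12321 = 111² → obtuse
(30,10,37): 10²+30² = 1000 < 1369 = 37² → obtuse
(91,35,84): 35²+84² = 8281 = 91² → right
(8,27,29): 8²+27² = 793 < 841 = 29² → obtuse
3 of the 4 are obtuse.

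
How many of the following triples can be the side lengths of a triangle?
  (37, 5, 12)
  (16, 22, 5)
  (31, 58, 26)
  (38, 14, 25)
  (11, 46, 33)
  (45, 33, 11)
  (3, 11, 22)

1

(5,12,37): 5+12 ≤ 37 → not valid
(5,16,22): 5+16 ≤ 22 → not valid
(26,31,58): 26+31 ≤ 58 → not valid
(14,25,38): 14+25 > 38 → valid
(11,33,46): 11+33 ≤ 46 → not valid
(11,33,45): 11+33 ≤ 45 → not valid
(3,11,22): 3+11 ≤ 22 → not valid
1 of the 7 triples forms a triangle.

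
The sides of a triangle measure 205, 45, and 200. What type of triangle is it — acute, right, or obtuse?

Compare the square of the longest side to the sum of squares of the other two: 45² + 200² = 42025 = 205².

right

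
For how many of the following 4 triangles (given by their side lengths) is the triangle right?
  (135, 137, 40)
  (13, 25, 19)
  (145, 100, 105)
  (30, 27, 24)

1

(135,137,40): 40²+135² = 19825 > 18769 = 137² → acute
(13,25,19): 13²+19² = 530 < 625 = 25² → obtuse
(145,100,105): 100²+105² = 21025 = 145² → right
(30,27,24): 24²+27² = 1305 > 900 = 30² → acute
1 of the 4 is right.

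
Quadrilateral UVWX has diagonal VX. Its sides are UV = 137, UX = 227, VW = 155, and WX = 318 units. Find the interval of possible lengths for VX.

From triangle UVX: |137 − 227| < VX < 137 + 227, i.e. 90 < VX < 364.
From triangle WVX: 163 < VX < 473.
Both must hold, so VX lies in the intersection.

163 < VX < 364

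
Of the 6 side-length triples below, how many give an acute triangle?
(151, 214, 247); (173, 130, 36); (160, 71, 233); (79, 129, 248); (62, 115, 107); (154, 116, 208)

(151,214,247): 151²+214² = 68597 > 61009 = 247² → acute
(173,130,36): 36+130 ≤ 173, not a triangle
(160,71,233): 71+160 ≤ 233, not a triangle
(79,129,248): 79+129 ≤ 248, not a triangle
(62,115,107): 62²+107² = 15293 > 13225 = 115² → acute
(154,116,208): 116²+154² = 37172 < 43264 = 208² → obtuse
2 of the 6 are acute.

2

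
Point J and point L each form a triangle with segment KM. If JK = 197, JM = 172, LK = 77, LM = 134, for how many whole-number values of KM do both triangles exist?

From triangle JKM: 25 < KM < 369.
From triangle LKM: 57 < KM < 211.
Intersection: 57 < KM < 211, so integers 58 through 210: 153 values.

153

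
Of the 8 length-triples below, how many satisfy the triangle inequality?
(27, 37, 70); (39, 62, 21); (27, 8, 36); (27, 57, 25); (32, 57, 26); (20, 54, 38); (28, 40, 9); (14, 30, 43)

3

(27,37,70): 27+37 ≤ 70 → not valid
(21,39,62): 21+39 ≤ 62 → not valid
(8,27,36): 8+27 ≤ 36 → not valid
(25,27,57): 25+27 ≤ 57 → not valid
(26,32,57): 26+32 > 57 → valid
(20,38,54): 20+38 > 54 → valid
(9,28,40): 9+28 ≤ 40 → not valid
(14,30,43): 14+30 > 43 → valid
3 of the 8 triples form a triangle.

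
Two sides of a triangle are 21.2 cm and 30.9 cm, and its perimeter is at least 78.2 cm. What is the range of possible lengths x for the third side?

Triangle inequality alone gives 9.7 < x < 52.1.
The perimeter condition gives x ≥ 78.2 − 21.2 − 30.9 = 26.1.
Intersecting the two: 26.1 ≤ x < 52.1.

26.1 ≤ x < 52.1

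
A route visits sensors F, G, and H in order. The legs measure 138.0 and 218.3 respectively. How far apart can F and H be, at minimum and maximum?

80.3 ≤ FH ≤ 356.3

By the triangle inequality, |138.0 − 218.3| ≤ FH ≤ 138.0 + 218.3.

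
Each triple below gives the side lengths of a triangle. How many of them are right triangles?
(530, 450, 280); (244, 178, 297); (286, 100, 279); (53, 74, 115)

1

(530,450,280): 280²+450² = 280900 = 530² → right
(244,178,297): 178²+244² = 91220 > 88209 = 297² → acute
(286,100,279): 100²+279² = 87841 > 81796 = 286² → acute
(53,74,115): 53²+74² = 8285 < 13225 = 115² → obtuse
1 of the 4 is right.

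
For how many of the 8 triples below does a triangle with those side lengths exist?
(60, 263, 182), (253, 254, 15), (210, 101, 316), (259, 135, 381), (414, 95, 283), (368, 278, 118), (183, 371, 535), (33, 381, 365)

(60,182,263): 60+182 ≤ 263 → not valid
(15,253,254): 15+253 > 254 → valid
(101,210,316): 101+210 ≤ 316 → not valid
(135,259,381): 135+259 > 381 → valid
(95,283,414): 95+283 ≤ 414 → not valid
(118,278,368): 118+278 > 368 → valid
(183,371,535): 183+371 > 535 → valid
(33,365,381): 33+365 > 381 → valid
5 of the 8 triples form a triangle.

5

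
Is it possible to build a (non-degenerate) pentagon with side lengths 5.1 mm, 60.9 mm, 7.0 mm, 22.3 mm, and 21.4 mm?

For a pentagon, each side must be shorter than the sum of the others.
Here the longest side is 60.9, but the remaining 4 sides sum to only 55.8.

No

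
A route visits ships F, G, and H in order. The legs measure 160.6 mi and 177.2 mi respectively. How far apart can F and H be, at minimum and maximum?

16.6 ≤ FH ≤ 337.8 mi

By the triangle inequality, |160.6 − 177.2| ≤ FH ≤ 160.6 + 177.2.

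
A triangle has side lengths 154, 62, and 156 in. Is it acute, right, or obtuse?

acute

Compare the square of the longest side to the sum of squares of the other two: 62² + 154² = 27560 > 24336 = 156².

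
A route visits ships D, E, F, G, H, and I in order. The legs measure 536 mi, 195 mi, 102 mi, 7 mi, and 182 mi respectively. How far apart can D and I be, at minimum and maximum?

The maximum is all hops collinear in one direction: 536 + 195 + 102 + 7 + 182 = 1022.
The longest hop is 536; the others sum to 486. Folding the others back against it leaves at least 536 − 486 = 50.

50 ≤ DI ≤ 1022 mi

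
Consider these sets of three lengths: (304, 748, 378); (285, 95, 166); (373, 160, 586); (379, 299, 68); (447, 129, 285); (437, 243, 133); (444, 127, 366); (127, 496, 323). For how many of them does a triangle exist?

(304,378,748): 304+378 ≤ 748 → not valid
(95,166,285): 95+166 ≤ 285 → not valid
(160,373,586): 160+373 ≤ 586 → not valid
(68,299,379): 68+299 ≤ 379 → not valid
(129,285,447): 129+285 ≤ 447 → not valid
(133,243,437): 133+243 ≤ 437 → not valid
(127,366,444): 127+366 > 444 → valid
(127,323,496): 127+323 ≤ 496 → not valid
1 of the 8 triples forms a triangle.

1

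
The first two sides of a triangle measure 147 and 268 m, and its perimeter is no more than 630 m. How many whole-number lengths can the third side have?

Triangle inequality: 121 < x < 415. Perimeter ≤ 630 gives x ≤ 630 − 147 − 268 = 215.
So 121 < x ≤ 215; integers 122 through 215: 94 values.

94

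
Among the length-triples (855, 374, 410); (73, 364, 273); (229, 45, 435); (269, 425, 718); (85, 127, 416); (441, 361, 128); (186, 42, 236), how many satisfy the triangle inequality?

(374,410,855): 374+410 ≤ 855 → not valid
(73,273,364): 73+273 ≤ 364 → not valid
(45,229,435): 45+229 ≤ 435 → not valid
(269,425,718): 269+425 ≤ 718 → not valid
(85,127,416): 85+127 ≤ 416 → not valid
(128,361,441): 128+361 > 441 → valid
(42,186,236): 42+186 ≤ 236 → not valid
1 of the 7 triples forms a triangle.

1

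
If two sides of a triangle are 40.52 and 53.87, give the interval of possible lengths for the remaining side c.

By the triangle inequality, c must be less than 40.52 + 53.87 = 94.39 and greater than |40.52 − 53.87| = 13.35.

13.35 < c < 94.39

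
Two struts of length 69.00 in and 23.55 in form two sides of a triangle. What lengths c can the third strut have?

By the triangle inequality, c must be less than 69.00 + 23.55 = 92.55 and greater than |69.00 − 23.55| = 45.45.

45.45 < c < 92.55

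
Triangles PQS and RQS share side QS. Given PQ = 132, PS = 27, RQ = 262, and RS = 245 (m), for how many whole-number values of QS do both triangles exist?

From triangle PQS: 105 < QS < 159.
From triangle RQS: 17 < QS < 507.
Intersection: 105 < QS < 159, so integers 106 through 158: 53 values.

53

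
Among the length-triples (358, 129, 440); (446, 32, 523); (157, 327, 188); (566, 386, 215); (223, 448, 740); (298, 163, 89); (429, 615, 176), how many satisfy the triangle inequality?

3

(129,358,440): 129+358 > 440 → valid
(32,446,523): 32+446 ≤ 523 → not valid
(157,188,327): 157+188 > 327 → valid
(215,386,566): 215+386 > 566 → valid
(223,448,740): 223+448 ≤ 740 → not valid
(89,163,298): 89+163 ≤ 298 → not valid
(176,429,615): 176+429 ≤ 615 → not valid
3 of the 7 triples form a triangle.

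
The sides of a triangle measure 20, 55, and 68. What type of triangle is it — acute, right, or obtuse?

obtuse

Compare the square of the longest side to the sum of squares of the other two: 20² + 55² = 3425 < 4624 = 68².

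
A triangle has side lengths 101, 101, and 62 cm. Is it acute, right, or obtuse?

acute

Compare the square of the longest side to the sum of squares of the other two: 62² + 101² = 14045 > 10201 = 101².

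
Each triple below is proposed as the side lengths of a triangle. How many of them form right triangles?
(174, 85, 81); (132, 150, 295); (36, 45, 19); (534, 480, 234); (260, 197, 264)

1

(174,85,81): 81+85 ≤ 174, not a triangle
(132,150,295): 132+150 ≤ 295, not a triangle
(36,45,19): 19²+36² = 1657 < 2025 = 45² → obtuse
(534,480,234): 234²+480² = 285156 = 534² → right
(260,197,264): 197²+260² = 106409 > 69696 = 264² → acute
1 of the 5 is right.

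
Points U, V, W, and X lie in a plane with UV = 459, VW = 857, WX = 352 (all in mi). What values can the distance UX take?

The maximum is all hops collinear in one direction: 459 + 857 + 352 = 1668.
The longest hop is 857; the others sum to 811. Folding the others back against it leaves at least 857 − 811 = 46.

46 ≤ UX ≤ 1668 mi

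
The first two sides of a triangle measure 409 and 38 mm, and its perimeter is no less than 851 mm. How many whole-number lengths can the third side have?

43

Triangle inequality: 371 < x < 447. Perimeter ≥ 851 gives x ≥ 851 − 409 − 38 = 404.
So 404 ≤ x < 447; integers 404 through 446: 43 values.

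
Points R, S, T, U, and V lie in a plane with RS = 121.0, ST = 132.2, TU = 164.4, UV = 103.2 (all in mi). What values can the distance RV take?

The maximum is all hops collinear in one direction: 121.0 + 132.2 + 164.4 + 103.2 = 520.8.
The longest hop is 164.4; the others sum to 356.4. Since 164.4 ≤ 356.4, the path can fold back on itself completely, so the minimum distance is 0.

0 ≤ RV ≤ 520.8 mi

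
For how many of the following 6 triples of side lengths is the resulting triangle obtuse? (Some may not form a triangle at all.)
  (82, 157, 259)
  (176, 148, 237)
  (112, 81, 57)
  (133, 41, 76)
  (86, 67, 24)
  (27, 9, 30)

(82,157,259): 82+157 ≤ 259, not a triangle
(176,148,237): 148²+176² = 52880 < 56169 = 237² → obtuse
(112,81,57): 57²+81² = 9810 < 12544 = 112² → obtuse
(133,41,76): 41+76 ≤ 133, not a triangle
(86,67,24): 24²+67² = 5065 < 7396 = 86² → obtuse
(27,9,30): 9²+27² = 810 < 900 = 30² → obtuse
4 of the 6 are obtuse.

4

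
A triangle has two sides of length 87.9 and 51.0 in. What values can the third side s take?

36.9 < s < 138.9 (in)

By the triangle inequality, s must be less than 87.9 + 51.0 = 138.9 and greater than |87.9 − 51.0| = 36.9.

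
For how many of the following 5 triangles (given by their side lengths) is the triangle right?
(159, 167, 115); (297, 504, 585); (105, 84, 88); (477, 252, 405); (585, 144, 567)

3

(159,167,115): 115²+159² = 38506 > 27889 = 167² → acute
(297,504,585): 297²+504² = 342225 = 585² → right
(105,84,88): 84²+88² = 14800 > 11025 = 105² → acute
(477,252,405): 252²+405² = 227529 = 477² → right
(585,144,567): 144²+567² = 342225 = 585² → right
3 of the 5 are right.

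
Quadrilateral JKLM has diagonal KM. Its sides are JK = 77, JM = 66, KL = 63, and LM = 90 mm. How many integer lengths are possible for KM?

115

From triangle JKM: 11 < KM < 143.
From triangle LKM: 27 < KM < 153.
Intersection: 27 < KM < 143, so integers 28 through 142: 115 values.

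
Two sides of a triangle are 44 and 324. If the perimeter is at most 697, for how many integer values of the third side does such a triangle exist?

49

Triangle inequality: 280 < x < 368. Perimeter ≤ 697 gives x ≤ 697 − 44 − 324 = 329.
So 280 < x ≤ 329; integers 281 through 329: 49 values.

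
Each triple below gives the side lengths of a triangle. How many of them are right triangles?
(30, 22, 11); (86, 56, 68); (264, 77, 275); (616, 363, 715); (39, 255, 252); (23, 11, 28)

3

(30,22,11): 11²+22² = 605 < 900 = 30² → obtuse
(86,56,68): 56²+68² = 7760 > 7396 = 86² → acute
(264,77,275): 77²+264² = 75625 = 275² → right
(616,363,715): 363²+616² = 511225 = 715² → right
(39,255,252): 39²+252² = 65025 = 255² → right
(23,11,28): 11²+23² = 650 < 784 = 28² → obtuse
3 of the 6 are right.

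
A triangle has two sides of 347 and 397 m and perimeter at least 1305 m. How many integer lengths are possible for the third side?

Triangle inequality: 50 < x < 744. Perimeter ≥ 1305 gives x ≥ 1305 − 347 − 397 = 561.
So 561 ≤ x < 744; integers 561 through 743: 183 values.

183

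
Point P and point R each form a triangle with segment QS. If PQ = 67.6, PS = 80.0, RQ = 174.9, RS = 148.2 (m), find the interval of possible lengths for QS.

26.7 < QS < 147.6

From triangle PQS: |67.6 − 80.0| < QS < 67.6 + 80.0, i.e. 12.4 < QS < 147.6.
From triangle RQS: 26.7 < QS < 323.1.
Both must hold, so QS lies in the intersection.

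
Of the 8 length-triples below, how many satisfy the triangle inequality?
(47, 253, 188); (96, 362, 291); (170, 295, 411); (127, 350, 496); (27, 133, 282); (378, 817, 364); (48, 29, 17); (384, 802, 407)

(47,188,253): 47+188 ≤ 253 → not valid
(96,291,362): 96+291 > 362 → valid
(170,295,411): 170+295 > 411 → valid
(127,350,496): 127+350 ≤ 496 → not valid
(27,133,282): 27+133 ≤ 282 → not valid
(364,378,817): 364+378 ≤ 817 → not valid
(17,29,48): 17+29 ≤ 48 → not valid
(384,407,802): 384+407 ≤ 802 → not valid
2 of the 8 triples form a triangle.

2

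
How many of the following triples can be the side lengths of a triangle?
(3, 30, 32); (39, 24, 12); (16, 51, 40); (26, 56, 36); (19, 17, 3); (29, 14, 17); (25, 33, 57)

(3,30,32): 3+30 > 32 → valid
(12,24,39): 12+24 ≤ 39 → not valid
(16,40,51): 16+40 > 51 → valid
(26,36,56): 26+36 > 56 → valid
(3,17,19): 3+17 > 19 → valid
(14,17,29): 14+17 > 29 → valid
(25,33,57): 25+33 > 57 → valid
6 of the 7 triples form a triangle.

6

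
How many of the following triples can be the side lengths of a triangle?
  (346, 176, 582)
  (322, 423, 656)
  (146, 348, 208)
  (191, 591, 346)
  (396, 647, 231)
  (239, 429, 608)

(176,346,582): 176+346 ≤ 582 → not valid
(322,423,656): 322+423 > 656 → valid
(146,208,348): 146+208 > 348 → valid
(191,346,591): 191+346 ≤ 591 → not valid
(231,396,647): 231+396 ≤ 647 → not valid
(239,429,608): 239+429 > 608 → valid
3 of the 6 triples form a triangle.

3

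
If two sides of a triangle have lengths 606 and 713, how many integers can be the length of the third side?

1211

The third side lies in the open interval (107, 1319).
Integers from 108 to 1318 inclusive: 1318 − 108 + 1 = 1211.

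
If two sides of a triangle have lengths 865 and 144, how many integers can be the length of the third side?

The third side lies in the open interval (721, 1009).
Integers from 722 to 1008 inclusive: 1008 − 722 + 1 = 287.

287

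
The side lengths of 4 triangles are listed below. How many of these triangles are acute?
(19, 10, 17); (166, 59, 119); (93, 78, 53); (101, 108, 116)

(19,10,17): 10²+17² = 389 > 361 = 19² → acute
(166,59,119): 59²+119² = 17642 < 27556 = 166² → obtuse
(93,78,53): 53²+78² = 8893 > 8649 = 93² → acute
(101,108,116): 101²+108² = 21865 > 13456 = 116² → acute
3 of the 4 are acute.

3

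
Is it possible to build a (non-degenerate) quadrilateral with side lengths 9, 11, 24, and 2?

No

For a quadrilateral, each side must be shorter than the sum of the others.
Here the longest side is 24, but the remaining 3 sides sum to only 22.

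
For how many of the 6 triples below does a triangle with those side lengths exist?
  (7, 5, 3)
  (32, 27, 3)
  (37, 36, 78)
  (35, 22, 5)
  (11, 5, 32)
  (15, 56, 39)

(3,5,7): 3+5 > 7 → valid
(3,27,32): 3+27 ≤ 32 → not valid
(36,37,78): 36+37 ≤ 78 → not valid
(5,22,35): 5+22 ≤ 35 → not valid
(5,11,32): 5+11 ≤ 32 → not valid
(15,39,56): 15+39 ≤ 56 → not valid
1 of the 6 triples forms a triangle.

1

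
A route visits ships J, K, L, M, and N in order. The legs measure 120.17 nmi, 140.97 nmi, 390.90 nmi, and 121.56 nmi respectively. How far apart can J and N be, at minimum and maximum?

8.20 ≤ JN ≤ 773.60 nmi

The maximum is all hops collinear in one direction: 120.17 + 140.97 + 390.90 + 121.56 = 773.60.
The longest hop is 390.90; the others sum to 382.70. Folding the others back against it leaves at least 390.90 − 382.70 = 8.20.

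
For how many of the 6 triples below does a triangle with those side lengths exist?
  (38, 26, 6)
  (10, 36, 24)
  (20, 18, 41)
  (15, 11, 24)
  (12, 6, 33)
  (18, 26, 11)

2

(6,26,38): 6+26 ≤ 38 → not valid
(10,24,36): 10+24 ≤ 36 → not valid
(18,20,41): 18+20 ≤ 41 → not valid
(11,15,24): 11+15 > 24 → valid
(6,12,33): 6+12 ≤ 33 → not valid
(11,18,26): 11+18 > 26 → valid
2 of the 6 triples form a triangle.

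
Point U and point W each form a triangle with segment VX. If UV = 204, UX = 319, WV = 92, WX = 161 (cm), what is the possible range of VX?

115 < VX < 253

From triangle UVX: |204 − 319| < VX < 204 + 319, i.e. 115 < VX < 523.
From triangle WVX: 69 < VX < 253.
Both must hold, so VX lies in the intersection.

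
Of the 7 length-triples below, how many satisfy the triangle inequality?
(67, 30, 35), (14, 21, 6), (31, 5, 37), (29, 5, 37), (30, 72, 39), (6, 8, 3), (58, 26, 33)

(30,35,67): 30+35 ≤ 67 → not valid
(6,14,21): 6+14 ≤ 21 → not valid
(5,31,37): 5+31 ≤ 37 → not valid
(5,29,37): 5+29 ≤ 37 → not valid
(30,39,72): 30+39 ≤ 72 → not valid
(3,6,8): 3+6 > 8 → valid
(26,33,58): 26+33 > 58 → valid
2 of the 7 triples form a triangle.

2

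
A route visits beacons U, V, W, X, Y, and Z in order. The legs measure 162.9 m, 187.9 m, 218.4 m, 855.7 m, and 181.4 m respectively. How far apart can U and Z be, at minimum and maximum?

105.1 ≤ UZ ≤ 1606.3 m

The maximum is all hops collinear in one direction: 162.9 + 187.9 + 218.4 + 855.7 + 181.4 = 1606.3.
The longest hop is 855.7; the others sum to 750.6. Folding the others back against it leaves at least 855.7 − 750.6 = 105.1.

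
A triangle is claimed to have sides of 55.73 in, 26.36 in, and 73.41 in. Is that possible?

The longest side is 73.41, and the other two sum to 82.09.
Since 82.09 > 73.41, the triangle inequality holds.

Yes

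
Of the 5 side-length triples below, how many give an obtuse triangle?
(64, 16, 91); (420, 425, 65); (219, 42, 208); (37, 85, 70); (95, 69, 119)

3

(64,16,91): 16+64 ≤ 91, not a triangle
(420,425,65): 65²+420² = 180625 = 425² → right
(219,42,208): 42²+208² = 45028 < 47961 = 219² → obtuse
(37,85,70): 37²+70² = 6269 < 7225 = 85² → obtuse
(95,69,119): 69²+95² = 13786 < 14161 = 119² → obtuse
3 of the 5 are obtuse.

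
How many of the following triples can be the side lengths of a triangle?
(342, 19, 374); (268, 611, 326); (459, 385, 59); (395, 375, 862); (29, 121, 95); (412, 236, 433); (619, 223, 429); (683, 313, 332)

3

(19,342,374): 19+342 ≤ 374 → not valid
(268,326,611): 268+326 ≤ 611 → not valid
(59,385,459): 59+385 ≤ 459 → not valid
(375,395,862): 375+395 ≤ 862 → not valid
(29,95,121): 29+95 > 121 → valid
(236,412,433): 236+412 > 433 → valid
(223,429,619): 223+429 > 619 → valid
(313,332,683): 313+332 ≤ 683 → not valid
3 of the 8 triples form a triangle.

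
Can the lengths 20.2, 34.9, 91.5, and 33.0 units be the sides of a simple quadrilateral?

No

For a quadrilateral, each side must be shorter than the sum of the others.
Here the longest side is 91.5, but the remaining 3 sides sum to only 88.1.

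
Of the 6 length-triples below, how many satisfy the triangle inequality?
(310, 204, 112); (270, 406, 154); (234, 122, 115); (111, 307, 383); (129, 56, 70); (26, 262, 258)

(112,204,310): 112+204 > 310 → valid
(154,270,406): 154+270 > 406 → valid
(115,122,234): 115+122 > 234 → valid
(111,307,383): 111+307 > 383 → valid
(56,70,129): 56+70 ≤ 129 → not valid
(26,258,262): 26+258 > 262 → valid
5 of the 6 triples form a triangle.

5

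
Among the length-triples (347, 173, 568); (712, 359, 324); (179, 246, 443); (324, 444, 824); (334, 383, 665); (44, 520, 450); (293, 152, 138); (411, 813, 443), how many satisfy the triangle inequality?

(173,347,568): 173+347 ≤ 568 → not valid
(324,359,712): 324+359 ≤ 712 → not valid
(179,246,443): 179+246 ≤ 443 → not valid
(324,444,824): 324+444 ≤ 824 → not valid
(334,383,665): 334+383 > 665 → valid
(44,450,520): 44+450 ≤ 520 → not valid
(138,152,293): 138+152 ≤ 293 → not valid
(411,443,813): 411+443 > 813 → valid
2 of the 8 triples form a triangle.

2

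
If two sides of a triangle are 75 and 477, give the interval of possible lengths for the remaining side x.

By the triangle inequality, x must be less than 75 + 477 = 552 and greater than |75 − 477| = 402.

402 < x < 552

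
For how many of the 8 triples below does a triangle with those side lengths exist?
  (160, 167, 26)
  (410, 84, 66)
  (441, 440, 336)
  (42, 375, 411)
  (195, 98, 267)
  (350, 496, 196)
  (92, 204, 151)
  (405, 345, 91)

(26,160,167): 26+160 > 167 → valid
(66,84,410): 66+84 ≤ 410 → not valid
(336,440,441): 336+440 > 441 → valid
(42,375,411): 42+375 > 411 → valid
(98,195,267): 98+195 > 267 → valid
(196,350,496): 196+350 > 496 → valid
(92,151,204): 92+151 > 204 → valid
(91,345,405): 91+345 > 405 → valid
7 of the 8 triples form a triangle.

7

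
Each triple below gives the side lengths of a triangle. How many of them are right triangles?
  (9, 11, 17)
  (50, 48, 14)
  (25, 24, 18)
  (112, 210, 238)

2

(9,11,17): 9²+11² = 202 < 289 = 17² → obtuse
(50,48,14): 14²+48² = 2500 = 50² → right
(25,24,18): 18²+24² = 900 > 625 = 25² → acute
(112,210,238): 112²+210² = 56644 = 238² → right
2 of the 4 are right.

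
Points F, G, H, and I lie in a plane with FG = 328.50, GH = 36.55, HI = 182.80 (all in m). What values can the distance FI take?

109.15 ≤ FI ≤ 547.85 m

The maximum is all hops collinear in one direction: 328.50 + 36.55 + 182.80 = 547.85.
The longest hop is 328.50; the others sum to 219.35. Folding the others back against it leaves at least 328.50 − 219.35 = 109.15.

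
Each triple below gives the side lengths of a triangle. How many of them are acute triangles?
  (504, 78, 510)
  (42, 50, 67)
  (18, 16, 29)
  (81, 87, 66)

1

(504,78,510): 78²+504² = 260100 = 510² → right
(42,50,67): 42²+50² = 4264 < 4489 = 67² → obtuse
(18,16,29): 16²+18² = 580 < 841 = 29² → obtuse
(81,87,66): 66²+81² = 10917 > 7569 = 87² → acute
1 of the 4 is acute.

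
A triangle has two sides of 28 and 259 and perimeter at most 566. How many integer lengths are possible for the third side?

48

Triangle inequality: 231 < x < 287. Perimeter ≤ 566 gives x ≤ 566 − 28 − 259 = 279.
So 231 < x ≤ 279; integers 232 through 279: 48 values.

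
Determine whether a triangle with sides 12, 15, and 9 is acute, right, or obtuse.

right

Compare the square of the longest side to the sum of squares of the other two: 9² + 12² = 225 = 15².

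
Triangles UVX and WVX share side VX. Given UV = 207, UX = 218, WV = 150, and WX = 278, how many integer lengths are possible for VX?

296

From triangle UVX: 11 < VX < 425.
From triangle WVX: 128 < VX < 428.
Intersection: 128 < VX < 425, so integers 129 through 424: 296 values.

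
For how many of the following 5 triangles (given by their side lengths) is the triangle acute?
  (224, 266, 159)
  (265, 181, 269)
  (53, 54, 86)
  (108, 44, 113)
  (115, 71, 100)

4

(224,266,159): 159²+224² = 75457 > 70756 = 266² → acute
(265,181,269): 181²+265² = 102986 > 72361 = 269² → acute
(53,54,86): 53²+54² = 5725 < 7396 = 86² → obtuse
(108,44,113): 44²+108² = 13600 > 12769 = 113² → acute
(115,71,100): 71²+100² = 15041 > 13225 = 115² → acute
4 of the 5 are acute.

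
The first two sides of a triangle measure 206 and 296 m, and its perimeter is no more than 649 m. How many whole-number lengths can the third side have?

Triangle inequality: 90 < x < 502. Perimeter ≤ 649 gives x ≤ 649 − 206 − 296 = 147.
So 90 < x ≤ 147; integers 91 through 147: 57 values.

57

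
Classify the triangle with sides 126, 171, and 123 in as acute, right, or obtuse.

Compare the square of the longest side to the sum of squares of the other two: 123² + 126² = 31005 > 29241 = 171².

acute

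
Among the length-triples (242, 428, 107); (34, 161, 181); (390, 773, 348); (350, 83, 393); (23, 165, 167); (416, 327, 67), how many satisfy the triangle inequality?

3

(107,242,428): 107+242 ≤ 428 → not valid
(34,161,181): 34+161 > 181 → valid
(348,390,773): 348+390 ≤ 773 → not valid
(83,350,393): 83+350 > 393 → valid
(23,165,167): 23+165 > 167 → valid
(67,327,416): 67+327 ≤ 416 → not valid
3 of the 6 triples form a triangle.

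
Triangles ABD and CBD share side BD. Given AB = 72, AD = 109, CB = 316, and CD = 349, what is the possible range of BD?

37 < BD < 181

From triangle ABD: |72 − 109| < BD < 72 + 109, i.e. 37 < BD < 181.
From triangle CBD: 33 < BD < 665.
Both must hold, so BD lies in the intersection.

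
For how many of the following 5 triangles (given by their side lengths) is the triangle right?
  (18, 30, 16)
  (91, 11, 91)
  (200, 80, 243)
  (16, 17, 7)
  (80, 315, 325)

1

(18,30,16): 16²+18² = 580 < 900 = 30² → obtuse
(91,11,91): 11²+91² = 8402 > 8281 = 91² → acute
(200,80,243): 80²+200² = 46400 < 59049 = 243² → obtuse
(16,17,7): 7²+16² = 305 > 289 = 17² → acute
(80,315,325): 80²+315² = 105625 = 325² → right
1 of the 5 is right.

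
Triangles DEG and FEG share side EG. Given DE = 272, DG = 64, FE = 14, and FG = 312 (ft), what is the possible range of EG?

From triangle DEG: |272 − 64| < EG < 272 + 64, i.e. 208 < EG < 336.
From triangle FEG: 298 < EG < 326.
Both must hold, so EG lies in the intersection.

298 < EG < 326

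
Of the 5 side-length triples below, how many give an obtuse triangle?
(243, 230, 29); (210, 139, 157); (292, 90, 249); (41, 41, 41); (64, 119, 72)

4

(243,230,29): 29²+230² = 53741 < 59049 = 243² → obtuse
(210,139,157): 139²+157² = 43970 < 44100 = 210² → obtuse
(292,90,249): 90²+249² = 70101 < 85264 = 292² → obtuse
(41,41,41): 41²+41² = 3362 > 1681 = 41² → acute
(64,119,72): 64²+72² = 9280 < 14161 = 119² → obtuse
4 of the 5 are obtuse.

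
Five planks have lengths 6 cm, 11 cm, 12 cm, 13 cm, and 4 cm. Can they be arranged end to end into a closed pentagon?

A pentagon exists iff every side is shorter than the sum of the others — equivalently, the longest side is less than the sum of the rest.
Longest side 13 < 33 (sum of the remaining 4), so yes.

Yes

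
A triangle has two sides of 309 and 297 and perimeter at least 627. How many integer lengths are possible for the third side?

585

Triangle inequality: 12 < x < 606. Perimeter ≥ 627 gives x ≥ 627 − 309 − 297 = 21.
So 21 ≤ x < 606; integers 21 through 605: 585 values.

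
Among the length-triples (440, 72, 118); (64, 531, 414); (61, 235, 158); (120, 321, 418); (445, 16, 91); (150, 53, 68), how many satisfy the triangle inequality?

(72,118,440): 72+118 ≤ 440 → not valid
(64,414,531): 64+414 ≤ 531 → not valid
(61,158,235): 61+158 ≤ 235 → not valid
(120,321,418): 120+321 > 418 → valid
(16,91,445): 16+91 ≤ 445 → not valid
(53,68,150): 53+68 ≤ 150 → not valid
1 of the 6 triples forms a triangle.

1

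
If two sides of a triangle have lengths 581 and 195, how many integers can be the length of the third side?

The third side lies in the open interval (386, 776).
Integers from 387 to 775 inclusive: 775 − 387 + 1 = 389.

389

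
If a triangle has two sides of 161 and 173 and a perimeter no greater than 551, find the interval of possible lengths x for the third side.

Triangle inequality alone gives 12 < x < 334.
The perimeter condition gives x ≤ 551 − 161 − 173 = 217.
Intersecting the two: 12 < x ≤ 217.

12 < x ≤ 217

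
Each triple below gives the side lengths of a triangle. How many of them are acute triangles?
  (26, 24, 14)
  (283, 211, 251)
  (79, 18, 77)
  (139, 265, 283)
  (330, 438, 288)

4

(26,24,14): 14²+24² = 772 > 676 = 26² → acute
(283,211,251): 211²+251² = 107522 > 80089 = 283² → acute
(79,18,77): 18²+77² = 6253 > 6241 = 79² → acute
(139,265,283): 139²+265² = 89546 > 80089 = 283² → acute
(330,438,288): 288²+330² = 191844 = 438² → right
4 of the 5 are acute.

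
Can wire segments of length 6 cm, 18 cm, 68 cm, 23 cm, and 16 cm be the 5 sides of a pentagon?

For a pentagon, each side must be shorter than the sum of the others.
Here the longest side is 68, but the remaining 4 sides sum to only 63.

No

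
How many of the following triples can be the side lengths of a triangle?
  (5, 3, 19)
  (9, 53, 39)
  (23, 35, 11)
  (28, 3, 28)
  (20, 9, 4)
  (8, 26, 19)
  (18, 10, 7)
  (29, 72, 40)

(3,5,19): 3+5 ≤ 19 → not valid
(9,39,53): 9+39 ≤ 53 → not valid
(11,23,35): 11+23 ≤ 35 → not valid
(3,28,28): 3+28 > 28 → valid
(4,9,20): 4+9 ≤ 20 → not valid
(8,19,26): 8+19 > 26 → valid
(7,10,18): 7+10 ≤ 18 → not valid
(29,40,72): 29+40 ≤ 72 → not valid
2 of the 8 triples form a triangle.

2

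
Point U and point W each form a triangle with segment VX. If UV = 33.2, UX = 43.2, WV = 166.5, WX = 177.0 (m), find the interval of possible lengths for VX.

From triangle UVX: |33.2 − 43.2| < VX < 33.2 + 43.2, i.e. 10.0 < VX < 76.4.
From triangle WVX: 10.5 < VX < 343.5.
Both must hold, so VX lies in the intersection.

10.5 < VX < 76.4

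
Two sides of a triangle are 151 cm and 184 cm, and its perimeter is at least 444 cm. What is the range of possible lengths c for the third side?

Triangle inequality alone gives 33 < c < 335.
The perimeter condition gives c ≥ 444 − 151 − 184 = 109.
Intersecting the two: 109 ≤ c < 335.

109 ≤ c < 335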